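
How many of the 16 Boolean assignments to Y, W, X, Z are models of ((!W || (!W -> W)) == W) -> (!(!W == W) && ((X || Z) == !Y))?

12

Initial set: {(((!W || (!W -> W)) == W) -> (!(!W == W) && ((X || Z) == !Y)))}.
(((!W || (!W -> W)) == W) -> (!(!W == W) && ((X || Z) == !Y))): β-rule — branch into !((!W || (!W -> W)) == W)  //  (!(!W == W) && ((X || Z) == !Y)).
  branch 1 (add !((!W || (!W -> W)) == W)):
    !((!W || (!W -> W)) == W): β-rule — branch into (!W || (!W -> W)), !W  //  !(!W || (!W -> W)), W.
      branch 1.1 (add (!W || (!W -> W)), !W):
        (!W || (!W -> W)): β-rule — branch into !W  //  (!W -> W).
          branch 1.1.1 (add !W):
            ○ open, literals {W=0}.
          branch 1.1.2 (add (!W -> W)):
            (!W -> W): β-rule — branch into !!W  //  W.
              branch 1.1.2.1 (add !!W):
                × closes — contains both W and !W.
              branch 1.1.2.2 (add W):
                × closes — contains both W and !W.
      branch 1.2 (add !(!W || (!W -> W)), W):
        !(!W || (!W -> W)): α-rule — add !!W, !(!W -> W).
        !(!W -> W): α-rule — add !W, !W.
        × closes — contains both W and !W.
  branch 2 (add (!(!W == W) && ((X || Z) == !Y))):
    (!(!W == W) && ((X || Z) == !Y)): α-rule — add !(!W == W), ((X || Z) == !Y).
    !(!W == W): β-rule — branch into !W, !W  //  !!W, W.
      branch 2.1 (add !W, !W):
        ((X || Z) == !Y): β-rule — branch into (X || Z), !Y  //  !(X || Z), !!Y.
          branch 2.1.1 (add (X || Z), !Y):
            (X || Z): β-rule — branch into X  //  Z.
              branch 2.1.1.1 (add X):
                ○ open, literals {W=0, X=1, Y=0}.
              branch 2.1.1.2 (add Z):
                ○ open, literals {W=0, Y=0, Z=1}.
          branch 2.1.2 (add !(X || Z), !!Y):
            !(X || Z): α-rule — add !X, !Z.
            ○ open, literals {W=0, X=0, Y=1, Z=0}.
      branch 2.2 (add !!W, W):
        ((X || Z) == !Y): β-rule — branch into (X || Z), !Y  //  !(X || Z), !!Y.
          branch 2.2.1 (add (X || Z), !Y):
            (X || Z): β-rule — branch into X  //  Z.
              branch 2.2.1.1 (add X):
                ○ open, literals {W=1, X=1, Y=0}.
              branch 2.2.1.2 (add Z):
                ○ open, literals {W=1, Y=0, Z=1}.
          branch 2.2.2 (add !(X || Z), !!Y):
            !(X || Z): α-rule — add !X, !Z.
            ○ open, literals {W=1, X=0, Y=1, Z=0}.
3 branches closed, 7 open.
Each open branch fixes some atoms; the unmentioned ones are free. Counting distinct full assignments: branch {W=0} (Y, X, Z) contributes 8 new; branch {W=0, X=1, Y=0} (Z) contributes 0 new; branch {W=0, Y=0, Z=1} (X) contributes 0 new; branch {W=0, X=0, Y=1, Z=0} (none free) contributes 0 new; branch {W=1, X=1, Y=0} (Z) contributes 2 new; branch {W=1, Y=0, Z=1} (X) contributes 1 new; branch {W=1, X=0, Y=1, Z=0} (none free) contributes 1 new. Total: 12.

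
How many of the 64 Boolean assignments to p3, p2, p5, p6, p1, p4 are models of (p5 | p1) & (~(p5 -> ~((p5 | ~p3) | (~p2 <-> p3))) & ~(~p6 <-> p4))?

Initial set: {((p5 | p1) & (~(p5 -> ~((p5 | ~p3) | (~p2 <-> p3))) & ~(~p6 <-> p4)))}.
((p5 | p1) & (~(p5 -> ~((p5 | ~p3) | (~p2 <-> p3))) & ~(~p6 <-> p4))): α-rule — add (p5 | p1), (~(p5 -> ~((p5 | ~p3) | (~p2 <-> p3))) & ~(~p6 <-> p4)).
(~(p5 -> ~((p5 | ~p3) | (~p2 <-> p3))) & ~(~p6 <-> p4)): α-rule — add ~(p5 -> ~((p5 | ~p3) | (~p2 <-> p3))), ~(~p6 <-> p4).
~(p5 -> ~((p5 | ~p3) | (~p2 <-> p3))): α-rule — add p5, ~~((p5 | ~p3) | (~p2 <-> p3)).
(p5 | p1): β-rule — branch into p5  //  p1.
  branch 1 (add p5):
    ~(~p6 <-> p4): β-rule — branch into ~p6, ~p4  //  ~~p6, p4.
      branch 1.1 (add ~p6, ~p4):
        ~~((p5 | ~p3) | (~p2 <-> p3)): β-rule — branch into (p5 | ~p3)  //  (~p2 <-> p3).
          branch 1.1.1 (add (p5 | ~p3)):
            (p5 | ~p3): β-rule — branch into p5  //  ~p3.
              branch 1.1.1.1 (add p5):
                ○ open, literals {p4=0, p5=1, p6=0}.
              branch 1.1.1.2 (add ~p3):
                ○ open, literals {p3=0, p4=0, p5=1, p6=0}.
          branch 1.1.2 (add (~p2 <-> p3)):
            (~p2 <-> p3): β-rule — branch into ~p2, p3  //  ~~p2, ~p3.
              branch 1.1.2.1 (add ~p2, p3):
                ○ open, literals {p2=0, p3=1, p4=0, p5=1, p6=0}.
              branch 1.1.2.2 (add ~~p2, ~p3):
                ○ open, literals {p2=1, p3=0, p4=0, p5=1, p6=0}.
      branch 1.2 (add ~~p6, p4):
        ~~((p5 | ~p3) | (~p2 <-> p3)): β-rule — branch into (p5 | ~p3)  //  (~p2 <-> p3).
          branch 1.2.1 (add (p5 | ~p3)):
            (p5 | ~p3): β-rule — branch into p5  //  ~p3.
              branch 1.2.1.1 (add p5):
                ○ open, literals {p4=1, p5=1, p6=1}.
              branch 1.2.1.2 (add ~p3):
                ○ open, literals {p3=0, p4=1, p5=1, p6=1}.
          branch 1.2.2 (add (~p2 <-> p3)):
            (~p2 <-> p3): β-rule — branch into ~p2, p3  //  ~~p2, ~p3.
              branch 1.2.2.1 (add ~p2, p3):
                ○ open, literals {p2=0, p3=1, p4=1, p5=1, p6=1}.
              branch 1.2.2.2 (add ~~p2, ~p3):
                ○ open, literals {p2=1, p3=0, p4=1, p5=1, p6=1}.
  branch 2 (add p1):
    ~(~p6 <-> p4): β-rule — branch into ~p6, ~p4  //  ~~p6, p4.
      branch 2.1 (add ~p6, ~p4):
        ~~((p5 | ~p3) | (~p2 <-> p3)): β-rule — branch into (p5 | ~p3)  //  (~p2 <-> p3).
          branch 2.1.1 (add (p5 | ~p3)):
            (p5 | ~p3): β-rule — branch into p5  //  ~p3.
              branch 2.1.1.1 (add p5):
                ○ open, literals {p1=1, p4=0, p5=1, p6=0}.
              branch 2.1.1.2 (add ~p3):
                ○ open, literals {p1=1, p3=0, p4=0, p5=1, p6=0}.
          branch 2.1.2 (add (~p2 <-> p3)):
            (~p2 <-> p3): β-rule — branch into ~p2, p3  //  ~~p2, ~p3.
              branch 2.1.2.1 (add ~p2, p3):
                ○ open, literals {p1=1, p2=0, p3=1, p4=0, p5=1, p6=0}.
              branch 2.1.2.2 (add ~~p2, ~p3):
                ○ open, literals {p1=1, p2=1, p3=0, p4=0, p5=1, p6=0}.
      branch 2.2 (add ~~p6, p4):
        ~~((p5 | ~p3) | (~p2 <-> p3)): β-rule — branch into (p5 | ~p3)  //  (~p2 <-> p3).
          branch 2.2.1 (add (p5 | ~p3)):
            (p5 | ~p3): β-rule — branch into p5  //  ~p3.
              branch 2.2.1.1 (add p5):
                ○ open, literals {p1=1, p4=1, p5=1, p6=1}.
              branch 2.2.1.2 (add ~p3):
                ○ open, literals {p1=1, p3=0, p4=1, p5=1, p6=1}.
          branch 2.2.2 (add (~p2 <-> p3)):
            (~p2 <-> p3): β-rule — branch into ~p2, p3  //  ~~p2, ~p3.
              branch 2.2.2.1 (add ~p2, p3):
                ○ open, literals {p1=1, p2=0, p3=1, p4=1, p5=1, p6=1}.
              branch 2.2.2.2 (add ~~p2, ~p3):
                ○ open, literals {p1=1, p2=1, p3=0, p4=1, p5=1, p6=1}.
0 branches closed, 16 open.
Each open branch fixes some atoms; the unmentioned ones are free. Counting distinct full assignments: branch {p4=0, p5=1, p6=0} (p3, p2, p1) contributes 8 new; branch {p3=0, p4=0, p5=1, p6=0} (p2, p1) contributes 0 new; branch {p2=0, p3=1, p4=0, p5=1, p6=0} (p1) contributes 0 new; branch {p2=1, p3=0, p4=0, p5=1, p6=0} (p1) contributes 0 new; branch {p4=1, p5=1, p6=1} (p3, p2, p1) contributes 8 new; branch {p3=0, p4=1, p5=1, p6=1} (p2, p1) contributes 0 new; branch {p2=0, p3=1, p4=1, p5=1, p6=1} (p1) contributes 0 new; branch {p2=1, p3=0, p4=1, p5=1, p6=1} (p1) contributes 0 new; branch {p1=1, p4=0, p5=1, p6=0} (p3, p2) contributes 0 new; branch {p1=1, p3=0, p4=0, p5=1, p6=0} (p2) contributes 0 new; branch {p1=1, p2=0, p3=1, p4=0, p5=1, p6=0} (none free) contributes 0 new; branch {p1=1, p2=1, p3=0, p4=0, p5=1, p6=0} (none free) contributes 0 new; branch {p1=1, p4=1, p5=1, p6=1} (p3, p2) contributes 0 new; branch {p1=1, p3=0, p4=1, p5=1, p6=1} (p2) contributes 0 new; branch {p1=1, p2=0, p3=1, p4=1, p5=1, p6=1} (none free) contributes 0 new; branch {p1=1, p2=1, p3=0, p4=1, p5=1, p6=1} (none free) contributes 0 new. Total: 16.

16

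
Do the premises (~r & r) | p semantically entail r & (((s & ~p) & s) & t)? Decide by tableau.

Initial set: {T ((~r & r) | p); F (r & (((s & ~p) & s) & t))}.
T ((~r & r) | p): β-rule — branch into T (~r & r)  //  T p.
  branch 1 (add T (~r & r)):
    T (~r & r): α-rule — add T ~r, T r.
    × closes — contains both r and ~r.
  branch 2 (add T p):
    F (r & (((s & ~p) & s) & t)): β-rule — branch into F r  //  F (((s & ~p) & s) & t).
      branch 2.1 (add F r):
        ○ open, literals {p=T, r=F}.
      branch 2.2 (add F (((s & ~p) & s) & t)):
        F (((s & ~p) & s) & t): β-rule — branch into F ((s & ~p) & s)  //  F t.
          branch 2.2.1 (add F ((s & ~p) & s)):
            F ((s & ~p) & s): β-rule — branch into F (s & ~p)  //  F s.
              branch 2.2.1.1 (add F (s & ~p)):
                F (s & ~p): β-rule — branch into F s  //  F ~p.
                  branch 2.2.1.1.1 (add F s):
                    ○ open, literals {p=T, s=F}.
                  branch 2.2.1.1.2 (add F ~p):
                    ○ open, literals {p=T}.
              branch 2.2.1.2 (add F s):
                ○ open, literals {p=T, s=F}.
          branch 2.2.2 (add F t):
            ○ open, literals {p=T, t=F}.
1 branch closed, 5 open.
An open branch gives a countermodel: p=T, r=F (unmentioned atoms arbitrary); the premises hold there but the conclusion fails.

No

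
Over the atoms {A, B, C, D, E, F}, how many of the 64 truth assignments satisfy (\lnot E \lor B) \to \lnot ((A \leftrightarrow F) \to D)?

28

Initial set: {((\lnot E \lor B) \to \lnot ((A \leftrightarrow F) \to D))}.
((\lnot E \lor B) \to \lnot ((A \leftrightarrow F) \to D)): β-rule — branch into \lnot (\lnot E \lor B)  //  \lnot ((A \leftrightarrow F) \to D).
  branch 1 (add \lnot (\lnot E \lor B)):
    \lnot (\lnot E \lor B): α-rule — add \lnot \lnot E, \lnot B.
    ○ open, literals {B=F, E=T}.
  branch 2 (add \lnot ((A \leftrightarrow F) \to D)):
    \lnot ((A \leftrightarrow F) \to D): α-rule — add (A \leftrightarrow F), \lnot D.
    (A \leftrightarrow F): β-rule — branch into A, F  //  \lnot A, \lnot F.
      branch 2.1 (add A, F):
        ○ open, literals {A=T, D=F, F=T}.
      branch 2.2 (add \lnot A, \lnot F):
        ○ open, literals {A=F, D=F, F=F}.
0 branches closed, 3 open.
Each open branch fixes some atoms; the unmentioned ones are free. Counting distinct full assignments: branch {B=F, E=T} (A, C, D, F) contributes 16 new; branch {A=T, D=F, F=T} (B, C, E) contributes 6 new; branch {A=F, D=F, F=F} (B, C, E) contributes 6 new. Total: 28.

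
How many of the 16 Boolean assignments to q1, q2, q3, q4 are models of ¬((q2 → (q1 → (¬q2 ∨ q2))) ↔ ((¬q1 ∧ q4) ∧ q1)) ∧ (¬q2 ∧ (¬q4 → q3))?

Initial set: {(¬((q2 → (q1 → (¬q2 ∨ q2))) ↔ ((¬q1 ∧ q4) ∧ q1)) ∧ (¬q2 ∧ (¬q4 → q3)))}.
(¬((q2 → (q1 → (¬q2 ∨ q2))) ↔ ((¬q1 ∧ q4) ∧ q1)) ∧ (¬q2 ∧ (¬q4 → q3))): α-rule — add ¬((q2 → (q1 → (¬q2 ∨ q2))) ↔ ((¬q1 ∧ q4) ∧ q1)), (¬q2 ∧ (¬q4 → q3)).
(¬q2 ∧ (¬q4 → q3)): α-rule — add ¬q2, (¬q4 → q3).
¬((q2 → (q1 → (¬q2 ∨ q2))) ↔ ((¬q1 ∧ q4) ∧ q1)): β-rule — branch into (q2 → (q1 → (¬q2 ∨ q2))), ¬((¬q1 ∧ q4) ∧ q1)  //  ¬(q2 → (q1 → (¬q2 ∨ q2))), ((¬q1 ∧ q4) ∧ q1).
  branch 1 (add (q2 → (q1 → (¬q2 ∨ q2))), ¬((¬q1 ∧ q4) ∧ q1)):
    (¬q4 → q3): β-rule — branch into ¬¬q4  //  q3.
      branch 1.1 (add ¬¬q4):
        (q2 → (q1 → (¬q2 ∨ q2))): β-rule — branch into ¬q2  //  (q1 → (¬q2 ∨ q2)).
          branch 1.1.1 (add ¬q2):
            ¬((¬q1 ∧ q4) ∧ q1): β-rule — branch into ¬(¬q1 ∧ q4)  //  ¬q1.
              branch 1.1.1.1 (add ¬(¬q1 ∧ q4)):
                ¬(¬q1 ∧ q4): β-rule — branch into ¬¬q1  //  ¬q4.
                  branch 1.1.1.1.1 (add ¬¬q1):
                    ○ open, literals {q1=true, q2=false, q4=true}.
                  branch 1.1.1.1.2 (add ¬q4):
                    × closes — contains both q4 and ¬q4.
              branch 1.1.1.2 (add ¬q1):
                ○ open, literals {q1=false, q2=false, q4=true}.
          branch 1.1.2 (add (q1 → (¬q2 ∨ q2))):
            ¬((¬q1 ∧ q4) ∧ q1): β-rule — branch into ¬(¬q1 ∧ q4)  //  ¬q1.
              branch 1.1.2.1 (add ¬(¬q1 ∧ q4)):
                (q1 → (¬q2 ∨ q2)): β-rule — branch into ¬q1  //  (¬q2 ∨ q2).
                  branch 1.1.2.1.1 (add ¬q1):
                    ¬(¬q1 ∧ q4): β-rule — branch into ¬¬q1  //  ¬q4.
                      branch 1.1.2.1.1.1 (add ¬¬q1):
                        × closes — contains both q1 and ¬q1.
                      branch 1.1.2.1.1.2 (add ¬q4):
                        × closes — contains both q4 and ¬q4.
                  branch 1.1.2.1.2 (add (¬q2 ∨ q2)):
                    ¬(¬q1 ∧ q4): β-rule — branch into ¬¬q1  //  ¬q4.
                      branch 1.1.2.1.2.1 (add ¬¬q1):
                        (¬q2 ∨ q2): β-rule — branch into ¬q2  //  q2.
                          branch 1.1.2.1.2.1.1 (add ¬q2):
                            ○ open, literals {q1=true, q2=false, q4=true}.
                          branch 1.1.2.1.2.1.2 (add q2):
                            × closes — contains both q2 and ¬q2.
                      branch 1.1.2.1.2.2 (add ¬q4):
                        × closes — contains both q4 and ¬q4.
              branch 1.1.2.2 (add ¬q1):
                (q1 → (¬q2 ∨ q2)): β-rule — branch into ¬q1  //  (¬q2 ∨ q2).
                  branch 1.1.2.2.1 (add ¬q1):
                    ○ open, literals {q1=false, q2=false, q4=true}.
                  branch 1.1.2.2.2 (add (¬q2 ∨ q2)):
                    (¬q2 ∨ q2): β-rule — branch into ¬q2  //  q2.
                      branch 1.1.2.2.2.1 (add ¬q2):
                        ○ open, literals {q1=false, q2=false, q4=true}.
                      branch 1.1.2.2.2.2 (add q2):
                        × closes — contains both q2 and ¬q2.
      branch 1.2 (add q3):
        (q2 → (q1 → (¬q2 ∨ q2))): β-rule — branch into ¬q2  //  (q1 → (¬q2 ∨ q2)).
          branch 1.2.1 (add ¬q2):
            ¬((¬q1 ∧ q4) ∧ q1): β-rule — branch into ¬(¬q1 ∧ q4)  //  ¬q1.
              branch 1.2.1.1 (add ¬(¬q1 ∧ q4)):
                ¬(¬q1 ∧ q4): β-rule — branch into ¬¬q1  //  ¬q4.
                  branch 1.2.1.1.1 (add ¬¬q1):
                    ○ open, literals {q1=true, q2=false, q3=true}.
                  branch 1.2.1.1.2 (add ¬q4):
                    ○ open, literals {q2=false, q3=true, q4=false}.
              branch 1.2.1.2 (add ¬q1):
                ○ open, literals {q1=false, q2=false, q3=true}.
          branch 1.2.2 (add (q1 → (¬q2 ∨ q2))):
            ¬((¬q1 ∧ q4) ∧ q1): β-rule — branch into ¬(¬q1 ∧ q4)  //  ¬q1.
              branch 1.2.2.1 (add ¬(¬q1 ∧ q4)):
                (q1 → (¬q2 ∨ q2)): β-rule — branch into ¬q1  //  (¬q2 ∨ q2).
                  branch 1.2.2.1.1 (add ¬q1):
                    ¬(¬q1 ∧ q4): β-rule — branch into ¬¬q1  //  ¬q4.
                      branch 1.2.2.1.1.1 (add ¬¬q1):
                        × closes — contains both q1 and ¬q1.
                      branch 1.2.2.1.1.2 (add ¬q4):
                        ○ open, literals {q1=false, q2=false, q3=true, q4=false}.
                  branch 1.2.2.1.2 (add (¬q2 ∨ q2)):
                    ¬(¬q1 ∧ q4): β-rule — branch into ¬¬q1  //  ¬q4.
                      branch 1.2.2.1.2.1 (add ¬¬q1):
                        (¬q2 ∨ q2): β-rule — branch into ¬q2  //  q2.
                          branch 1.2.2.1.2.1.1 (add ¬q2):
                            ○ open, literals {q1=true, q2=false, q3=true}.
                          branch 1.2.2.1.2.1.2 (add q2):
                            × closes — contains both q2 and ¬q2.
                      branch 1.2.2.1.2.2 (add ¬q4):
                        (¬q2 ∨ q2): β-rule — branch into ¬q2  //  q2.
                          branch 1.2.2.1.2.2.1 (add ¬q2):
                            ○ open, literals {q2=false, q3=true, q4=false}.
                          branch 1.2.2.1.2.2.2 (add q2):
                            × closes — contains both q2 and ¬q2.
              branch 1.2.2.2 (add ¬q1):
                (q1 → (¬q2 ∨ q2)): β-rule — branch into ¬q1  //  (¬q2 ∨ q2).
                  branch 1.2.2.2.1 (add ¬q1):
                    ○ open, literals {q1=false, q2=false, q3=true}.
                  branch 1.2.2.2.2 (add (¬q2 ∨ q2)):
                    (¬q2 ∨ q2): β-rule — branch into ¬q2  //  q2.
                      branch 1.2.2.2.2.1 (add ¬q2):
                        ○ open, literals {q1=false, q2=false, q3=true}.
                      branch 1.2.2.2.2.2 (add q2):
                        × closes — contains both q2 and ¬q2.
  branch 2 (add ¬(q2 → (q1 → (¬q2 ∨ q2))), ((¬q1 ∧ q4) ∧ q1)):
    ¬(q2 → (q1 → (¬q2 ∨ q2))): α-rule — add q2, ¬(q1 → (¬q2 ∨ q2)).
    × closes — contains both q2 and ¬q2.
11 branches closed, 13 open.
Each open branch fixes some atoms; the unmentioned ones are free. Counting distinct full assignments: branch {q1=true, q2=false, q4=true} (q3) contributes 2 new; branch {q1=false, q2=false, q4=true} (q3) contributes 2 new; branch {q1=true, q2=false, q4=true} (q3) contributes 0 new; branch {q1=false, q2=false, q4=true} (q3) contributes 0 new; branch {q1=false, q2=false, q4=true} (q3) contributes 0 new; branch {q1=true, q2=false, q3=true} (q4) contributes 1 new; branch {q2=false, q3=true, q4=false} (q1) contributes 1 new; branch {q1=false, q2=false, q3=true} (q4) contributes 0 new; branch {q1=false, q2=false, q3=true, q4=false} (none free) contributes 0 new; branch {q1=true, q2=false, q3=true} (q4) contributes 0 new; branch {q2=false, q3=true, q4=false} (q1) contributes 0 new; branch {q1=false, q2=false, q3=true} (q4) contributes 0 new; branch {q1=false, q2=false, q3=true} (q4) contributes 0 new. Total: 6.

6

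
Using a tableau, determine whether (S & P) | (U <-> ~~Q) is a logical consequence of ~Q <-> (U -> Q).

Yes

Initial set: {(~Q <-> (U -> Q)); ~((S & P) | (U <-> ~~Q))}.
~((S & P) | (U <-> ~~Q)): α-rule — add ~(S & P), ~(U <-> ~~Q).
(~Q <-> (U -> Q)): β-rule — branch into ~Q, (U -> Q)  //  ~~Q, ~(U -> Q).
  branch 1 (add ~Q, (U -> Q)):
    ~(S & P): β-rule — branch into ~S  //  ~P.
      branch 1.1 (add ~S):
        ~(U <-> ~~Q): β-rule — branch into U, ~~~Q  //  ~U, ~~Q.
          branch 1.1.1 (add U, ~~~Q):
            ~~~Q: drop double negation, giving ~Q.
            (U -> Q): β-rule — branch into ~U  //  Q.
              branch 1.1.1.1 (add ~U):
                × closes — contains both U and ~U.
              branch 1.1.1.2 (add Q):
                × closes — contains both Q and ~Q.
          branch 1.1.2 (add ~U, ~~Q):
            ~~Q: drop double negation, giving Q.
            × closes — contains both Q and ~Q.
      branch 1.2 (add ~P):
        ~(U <-> ~~Q): β-rule — branch into U, ~~~Q  //  ~U, ~~Q.
          branch 1.2.1 (add U, ~~~Q):
            ~~~Q: drop double negation, giving ~Q.
            (U -> Q): β-rule — branch into ~U  //  Q.
              branch 1.2.1.1 (add ~U):
                × closes — contains both U and ~U.
              branch 1.2.1.2 (add Q):
                × closes — contains both Q and ~Q.
          branch 1.2.2 (add ~U, ~~Q):
            ~~Q: drop double negation, giving Q.
            × closes — contains both Q and ~Q.
  branch 2 (add ~~Q, ~(U -> Q)):
    ~(U -> Q): α-rule — add U, ~Q.
    × closes — contains both Q and ~Q.
All 7 branches close.
Every branch closed, so the premises entail the conclusion.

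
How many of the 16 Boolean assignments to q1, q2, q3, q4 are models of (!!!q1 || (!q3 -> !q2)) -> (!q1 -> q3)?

12

Initial set: {((!!!q1 || (!q3 -> !q2)) -> (!q1 -> q3))}.
((!!!q1 || (!q3 -> !q2)) -> (!q1 -> q3)): β-rule — branch into !(!!!q1 || (!q3 -> !q2))  //  (!q1 -> q3).
  branch 1 (add !(!!!q1 || (!q3 -> !q2))):
    !(!!!q1 || (!q3 -> !q2)): α-rule — add !!!!q1, !(!q3 -> !q2).
    !!!!q1: drop double negation, giving !!q1.
    !(!q3 -> !q2): α-rule — add !q3, !!q2.
    ○ open, literals {q1=T, q2=T, q3=F}.
  branch 2 (add (!q1 -> q3)):
    (!q1 -> q3): β-rule — branch into !!q1  //  q3.
      branch 2.1 (add !!q1):
        ○ open, literals {q1=T}.
      branch 2.2 (add q3):
        ○ open, literals {q3=T}.
0 branches closed, 3 open.
Each open branch fixes some atoms; the unmentioned ones are free. Counting distinct full assignments: branch {q1=T, q2=T, q3=F} (q4) contributes 2 new; branch {q1=T} (q2, q3, q4) contributes 6 new; branch {q3=T} (q1, q2, q4) contributes 4 new. Total: 12.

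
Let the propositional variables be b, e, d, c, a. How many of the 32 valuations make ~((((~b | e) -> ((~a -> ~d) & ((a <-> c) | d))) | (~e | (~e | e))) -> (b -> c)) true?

Initial set: {~((((~b | e) -> ((~a -> ~d) & ((a <-> c) | d))) | (~e | (~e | e))) -> (b -> c))}.
~((((~b | e) -> ((~a -> ~d) & ((a <-> c) | d))) | (~e | (~e | e))) -> (b -> c)): α-rule — add (((~b | e) -> ((~a -> ~d) & ((a <-> c) | d))) | (~e | (~e | e))), ~(b -> c).
~(b -> c): α-rule — add b, ~c.
(((~b | e) -> ((~a -> ~d) & ((a <-> c) | d))) | (~e | (~e | e))): β-rule — branch into ((~b | e) -> ((~a -> ~d) & ((a <-> c) | d)))  //  (~e | (~e | e)).
  branch 1 (add ((~b | e) -> ((~a -> ~d) & ((a <-> c) | d)))):
    ((~b | e) -> ((~a -> ~d) & ((a <-> c) | d))): β-rule — branch into ~(~b | e)  //  ((~a -> ~d) & ((a <-> c) | d)).
      branch 1.1 (add ~(~b | e)):
        ~(~b | e): α-rule — add ~~b, ~e.
        ○ open, literals {b=T, c=F, e=F}.
      branch 1.2 (add ((~a -> ~d) & ((a <-> c) | d))):
        ((~a -> ~d) & ((a <-> c) | d)): α-rule — add (~a -> ~d), ((a <-> c) | d).
        (~a -> ~d): β-rule — branch into ~~a  //  ~d.
          branch 1.2.1 (add ~~a):
            ((a <-> c) | d): β-rule — branch into (a <-> c)  //  d.
              branch 1.2.1.1 (add (a <-> c)):
                (a <-> c): β-rule — branch into a, c  //  ~a, ~c.
                  branch 1.2.1.1.1 (add a, c):
                    × closes — contains both c and ~c.
                  branch 1.2.1.1.2 (add ~a, ~c):
                    × closes — contains both a and ~a.
              branch 1.2.1.2 (add d):
                ○ open, literals {a=T, b=T, c=F, d=T}.
          branch 1.2.2 (add ~d):
            ((a <-> c) | d): β-rule — branch into (a <-> c)  //  d.
              branch 1.2.2.1 (add (a <-> c)):
                (a <-> c): β-rule — branch into a, c  //  ~a, ~c.
                  branch 1.2.2.1.1 (add a, c):
                    × closes — contains both c and ~c.
                  branch 1.2.2.1.2 (add ~a, ~c):
                    ○ open, literals {a=F, b=T, c=F, d=F}.
              branch 1.2.2.2 (add d):
                × closes — contains both d and ~d.
  branch 2 (add (~e | (~e | e))):
    (~e | (~e | e)): β-rule — branch into ~e  //  (~e | e).
      branch 2.1 (add ~e):
        ○ open, literals {b=T, c=F, e=F}.
      branch 2.2 (add (~e | e)):
        (~e | e): β-rule — branch into ~e  //  e.
          branch 2.2.1 (add ~e):
            ○ open, literals {b=T, c=F, e=F}.
          branch 2.2.2 (add e):
            ○ open, literals {b=T, c=F, e=T}.
4 branches closed, 6 open.
Each open branch fixes some atoms; the unmentioned ones are free. Counting distinct full assignments: branch {b=T, c=F, e=F} (d, a) contributes 4 new; branch {a=T, b=T, c=F, d=T} (e) contributes 1 new; branch {a=F, b=T, c=F, d=F} (e) contributes 1 new; branch {b=T, c=F, e=F} (d, a) contributes 0 new; branch {b=T, c=F, e=F} (d, a) contributes 0 new; branch {b=T, c=F, e=T} (d, a) contributes 2 new. Total: 8.

8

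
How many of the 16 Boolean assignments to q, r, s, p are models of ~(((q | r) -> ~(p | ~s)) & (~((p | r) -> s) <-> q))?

12

Initial set: {T ~(((q | r) -> ~(p | ~s)) & (~((p | r) -> s) <-> q))}.
T ~(((q | r) -> ~(p | ~s)) & (~((p | r) -> s) <-> q)): β-rule — branch into F ((q | r) -> ~(p | ~s))  //  F (~((p | r) -> s) <-> q).
  branch 1 (add F ((q | r) -> ~(p | ~s))):
    F ((q | r) -> ~(p | ~s)): α-rule — add T (q | r), F ~(p | ~s).
    T (q | r): β-rule — branch into T q  //  T r.
      branch 1.1 (add T q):
        F ~(p | ~s): β-rule — branch into T p  //  T ~s.
          branch 1.1.1 (add T p):
            ○ open, literals {p=T, q=T}.
          branch 1.1.2 (add T ~s):
            ○ open, literals {q=T, s=F}.
      branch 1.2 (add T r):
        F ~(p | ~s): β-rule — branch into T p  //  T ~s.
          branch 1.2.1 (add T p):
            ○ open, literals {p=T, r=T}.
          branch 1.2.2 (add T ~s):
            ○ open, literals {r=T, s=F}.
  branch 2 (add F (~((p | r) -> s) <-> q)):
    F (~((p | r) -> s) <-> q): β-rule — branch into T ~((p | r) -> s), F q  //  F ~((p | r) -> s), T q.
      branch 2.1 (add T ~((p | r) -> s), F q):
        T ~((p | r) -> s): α-rule — add T (p | r), F s.
        T (p | r): β-rule — branch into T p  //  T r.
          branch 2.1.1 (add T p):
            ○ open, literals {p=T, q=F, s=F}.
          branch 2.1.2 (add T r):
            ○ open, literals {q=F, r=T, s=F}.
      branch 2.2 (add F ~((p | r) -> s), T q):
        F ~((p | r) -> s): β-rule — branch into F (p | r)  //  T s.
          branch 2.2.1 (add F (p | r)):
            F (p | r): α-rule — add F p, F r.
            ○ open, literals {p=F, q=T, r=F}.
          branch 2.2.2 (add T s):
            ○ open, literals {q=T, s=T}.
0 branches closed, 8 open.
Each open branch fixes some atoms; the unmentioned ones are free. Counting distinct full assignments: branch {p=T, q=T} (r, s) contributes 4 new; branch {q=T, s=F} (r, p) contributes 2 new; branch {p=T, r=T} (q, s) contributes 2 new; branch {r=T, s=F} (q, p) contributes 1 new; branch {p=T, q=F, s=F} (r) contributes 1 new; branch {q=F, r=T, s=F} (p) contributes 0 new; branch {p=F, q=T, r=F} (s) contributes 1 new; branch {q=T, s=T} (r, p) contributes 1 new. Total: 12.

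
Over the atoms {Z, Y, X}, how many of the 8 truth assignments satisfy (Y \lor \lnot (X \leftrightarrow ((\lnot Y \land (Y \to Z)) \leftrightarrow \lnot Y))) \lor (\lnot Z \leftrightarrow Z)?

6

Initial set: {((Y \lor \lnot (X \leftrightarrow ((\lnot Y \land (Y \to Z)) \leftrightarrow \lnot Y))) \lor (\lnot Z \leftrightarrow Z))}.
((Y \lor \lnot (X \leftrightarrow ((\lnot Y \land (Y \to Z)) \leftrightarrow \lnot Y))) \lor (\lnot Z \leftrightarrow Z)): β-rule — branch into (Y \lor \lnot (X \leftrightarrow ((\lnot Y \land (Y \to Z)) \leftrightarrow \lnot Y)))  //  (\lnot Z \leftrightarrow Z).
  branch 1 (add (Y \lor \lnot (X \leftrightarrow ((\lnot Y \land (Y \to Z)) \leftrightarrow \lnot Y)))):
    (Y \lor \lnot (X \leftrightarrow ((\lnot Y \land (Y \to Z)) \leftrightarrow \lnot Y))): β-rule — branch into Y  //  \lnot (X \leftrightarrow ((\lnot Y \land (Y \to Z)) \leftrightarrow \lnot Y)).
      branch 1.1 (add Y):
        ○ open, literals {Y=true}.
      branch 1.2 (add \lnot (X \leftrightarrow ((\lnot Y \land (Y \to Z)) \leftrightarrow \lnot Y))):
        \lnot (X \leftrightarrow ((\lnot Y \land (Y \to Z)) \leftrightarrow \lnot Y)): β-rule — branch into X, \lnot ((\lnot Y \land (Y \to Z)) \leftrightarrow \lnot Y)  //  \lnot X, ((\lnot Y \land (Y \to Z)) \leftrightarrow \lnot Y).
          branch 1.2.1 (add X, \lnot ((\lnot Y \land (Y \to Z)) \leftrightarrow \lnot Y)):
            \lnot ((\lnot Y \land (Y \to Z)) \leftrightarrow \lnot Y): β-rule — branch into (\lnot Y \land (Y \to Z)), \lnot \lnot Y  //  \lnot (\lnot Y \land (Y \to Z)), \lnot Y.
              branch 1.2.1.1 (add (\lnot Y \land (Y \to Z)), \lnot \lnot Y):
                (\lnot Y \land (Y \to Z)): α-rule — add \lnot Y, (Y \to Z).
                × closes — contains both Y and \lnot Y.
              branch 1.2.1.2 (add \lnot (\lnot Y \land (Y \to Z)), \lnot Y):
                \lnot (\lnot Y \land (Y \to Z)): β-rule — branch into \lnot \lnot Y  //  \lnot (Y \to Z).
                  branch 1.2.1.2.1 (add \lnot \lnot Y):
                    × closes — contains both Y and \lnot Y.
                  branch 1.2.1.2.2 (add \lnot (Y \to Z)):
                    \lnot (Y \to Z): α-rule — add Y, \lnot Z.
                    × closes — contains both Y and \lnot Y.
          branch 1.2.2 (add \lnot X, ((\lnot Y \land (Y \to Z)) \leftrightarrow \lnot Y)):
            ((\lnot Y \land (Y \to Z)) \leftrightarrow \lnot Y): β-rule — branch into (\lnot Y \land (Y \to Z)), \lnot Y  //  \lnot (\lnot Y \land (Y \to Z)), \lnot \lnot Y.
              branch 1.2.2.1 (add (\lnot Y \land (Y \to Z)), \lnot Y):
                (\lnot Y \land (Y \to Z)): α-rule — add \lnot Y, (Y \to Z).
                (Y \to Z): β-rule — branch into \lnot Y  //  Z.
                  branch 1.2.2.1.1 (add \lnot Y):
                    ○ open, literals {X=false, Y=false}.
                  branch 1.2.2.1.2 (add Z):
                    ○ open, literals {X=false, Y=false, Z=true}.
              branch 1.2.2.2 (add \lnot (\lnot Y \land (Y \to Z)), \lnot \lnot Y):
                \lnot (\lnot Y \land (Y \to Z)): β-rule — branch into \lnot \lnot Y  //  \lnot (Y \to Z).
                  branch 1.2.2.2.1 (add \lnot \lnot Y):
                    ○ open, literals {X=false, Y=true}.
                  branch 1.2.2.2.2 (add \lnot (Y \to Z)):
                    \lnot (Y \to Z): α-rule — add Y, \lnot Z.
                    ○ open, literals {X=false, Y=true, Z=false}.
  branch 2 (add (\lnot Z \leftrightarrow Z)):
    (\lnot Z \leftrightarrow Z): β-rule — branch into \lnot Z, Z  //  \lnot \lnot Z, \lnot Z.
      branch 2.1 (add \lnot Z, Z):
        × closes — contains both Z and \lnot Z.
      branch 2.2 (add \lnot \lnot Z, \lnot Z):
        × closes — contains both Z and \lnot Z.
5 branches closed, 5 open.
Each open branch fixes some atoms; the unmentioned ones are free. Counting distinct full assignments: branch {Y=true} (Z, X) contributes 4 new; branch {X=false, Y=false} (Z) contributes 2 new; branch {X=false, Y=false, Z=true} (none free) contributes 0 new; branch {X=false, Y=true} (Z) contributes 0 new; branch {X=false, Y=true, Z=false} (none free) contributes 0 new. Total: 6.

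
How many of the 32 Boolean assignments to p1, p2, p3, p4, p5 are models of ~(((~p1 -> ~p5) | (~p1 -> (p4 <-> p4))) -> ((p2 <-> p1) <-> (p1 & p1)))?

Initial set: {~(((~p1 -> ~p5) | (~p1 -> (p4 <-> p4))) -> ((p2 <-> p1) <-> (p1 & p1)))}.
~(((~p1 -> ~p5) | (~p1 -> (p4 <-> p4))) -> ((p2 <-> p1) <-> (p1 & p1))): α-rule — add ((~p1 -> ~p5) | (~p1 -> (p4 <-> p4))), ~((p2 <-> p1) <-> (p1 & p1)).
((~p1 -> ~p5) | (~p1 -> (p4 <-> p4))): β-rule — branch into (~p1 -> ~p5)  //  (~p1 -> (p4 <-> p4)).
  branch 1 (add (~p1 -> ~p5)):
    ~((p2 <-> p1) <-> (p1 & p1)): β-rule — branch into (p2 <-> p1), ~(p1 & p1)  //  ~(p2 <-> p1), (p1 & p1).
      branch 1.1 (add (p2 <-> p1), ~(p1 & p1)):
        (~p1 -> ~p5): β-rule — branch into ~~p1  //  ~p5.
          branch 1.1.1 (add ~~p1):
            (p2 <-> p1): β-rule — branch into p2, p1  //  ~p2, ~p1.
              branch 1.1.1.1 (add p2, p1):
                ~(p1 & p1): β-rule — branch into ~p1  //  ~p1.
                  branch 1.1.1.1.1 (add ~p1):
                    × closes — contains both p1 and ~p1.
                  branch 1.1.1.1.2 (add ~p1):
                    × closes — contains both p1 and ~p1.
              branch 1.1.1.2 (add ~p2, ~p1):
                × closes — contains both p1 and ~p1.
          branch 1.1.2 (add ~p5):
            (p2 <-> p1): β-rule — branch into p2, p1  //  ~p2, ~p1.
              branch 1.1.2.1 (add p2, p1):
                ~(p1 & p1): β-rule — branch into ~p1  //  ~p1.
                  branch 1.1.2.1.1 (add ~p1):
                    × closes — contains both p1 and ~p1.
                  branch 1.1.2.1.2 (add ~p1):
                    × closes — contains both p1 and ~p1.
              branch 1.1.2.2 (add ~p2, ~p1):
                ~(p1 & p1): β-rule — branch into ~p1  //  ~p1.
                  branch 1.1.2.2.1 (add ~p1):
                    ○ open, literals {p1=false, p2=false, p5=false}.
                  branch 1.1.2.2.2 (add ~p1):
                    ○ open, literals {p1=false, p2=false, p5=false}.
      branch 1.2 (add ~(p2 <-> p1), (p1 & p1)):
        (p1 & p1): α-rule — add p1, p1.
        (~p1 -> ~p5): β-rule — branch into ~~p1  //  ~p5.
          branch 1.2.1 (add ~~p1):
            ~(p2 <-> p1): β-rule — branch into p2, ~p1  //  ~p2, p1.
              branch 1.2.1.1 (add p2, ~p1):
                × closes — contains both p1 and ~p1.
              branch 1.2.1.2 (add ~p2, p1):
                ○ open, literals {p1=true, p2=false}.
          branch 1.2.2 (add ~p5):
            ~(p2 <-> p1): β-rule — branch into p2, ~p1  //  ~p2, p1.
              branch 1.2.2.1 (add p2, ~p1):
                × closes — contains both p1 and ~p1.
              branch 1.2.2.2 (add ~p2, p1):
                ○ open, literals {p1=true, p2=false, p5=false}.
  branch 2 (add (~p1 -> (p4 <-> p4))):
    ~((p2 <-> p1) <-> (p1 & p1)): β-rule — branch into (p2 <-> p1), ~(p1 & p1)  //  ~(p2 <-> p1), (p1 & p1).
      branch 2.1 (add (p2 <-> p1), ~(p1 & p1)):
        (~p1 -> (p4 <-> p4)): β-rule — branch into ~~p1  //  (p4 <-> p4).
          branch 2.1.1 (add ~~p1):
            (p2 <-> p1): β-rule — branch into p2, p1  //  ~p2, ~p1.
              branch 2.1.1.1 (add p2, p1):
                ~(p1 & p1): β-rule — branch into ~p1  //  ~p1.
                  branch 2.1.1.1.1 (add ~p1):
                    × closes — contains both p1 and ~p1.
                  branch 2.1.1.1.2 (add ~p1):
                    × closes — contains both p1 and ~p1.
              branch 2.1.1.2 (add ~p2, ~p1):
                × closes — contains both p1 and ~p1.
          branch 2.1.2 (add (p4 <-> p4)):
            (p2 <-> p1): β-rule — branch into p2, p1  //  ~p2, ~p1.
              branch 2.1.2.1 (add p2, p1):
                ~(p1 & p1): β-rule — branch into ~p1  //  ~p1.
                  branch 2.1.2.1.1 (add ~p1):
                    × closes — contains both p1 and ~p1.
                  branch 2.1.2.1.2 (add ~p1):
                    × closes — contains both p1 and ~p1.
              branch 2.1.2.2 (add ~p2, ~p1):
                ~(p1 & p1): β-rule — branch into ~p1  //  ~p1.
                  branch 2.1.2.2.1 (add ~p1):
                    (p4 <-> p4): β-rule — branch into p4, p4  //  ~p4, ~p4.
                      branch 2.1.2.2.1.1 (add p4, p4):
                        ○ open, literals {p1=false, p2=false, p4=true}.
                      branch 2.1.2.2.1.2 (add ~p4, ~p4):
                        ○ open, literals {p1=false, p2=false, p4=false}.
                  branch 2.1.2.2.2 (add ~p1):
                    (p4 <-> p4): β-rule — branch into p4, p4  //  ~p4, ~p4.
                      branch 2.1.2.2.2.1 (add p4, p4):
                        ○ open, literals {p1=false, p2=false, p4=true}.
                      branch 2.1.2.2.2.2 (add ~p4, ~p4):
                        ○ open, literals {p1=false, p2=false, p4=false}.
      branch 2.2 (add ~(p2 <-> p1), (p1 & p1)):
        (p1 & p1): α-rule — add p1, p1.
        (~p1 -> (p4 <-> p4)): β-rule — branch into ~~p1  //  (p4 <-> p4).
          branch 2.2.1 (add ~~p1):
            ~(p2 <-> p1): β-rule — branch into p2, ~p1  //  ~p2, p1.
              branch 2.2.1.1 (add p2, ~p1):
                × closes — contains both p1 and ~p1.
              branch 2.2.1.2 (add ~p2, p1):
                ○ open, literals {p1=true, p2=false}.
          branch 2.2.2 (add (p4 <-> p4)):
            ~(p2 <-> p1): β-rule — branch into p2, ~p1  //  ~p2, p1.
              branch 2.2.2.1 (add p2, ~p1):
                × closes — contains both p1 and ~p1.
              branch 2.2.2.2 (add ~p2, p1):
                (p4 <-> p4): β-rule — branch into p4, p4  //  ~p4, ~p4.
                  branch 2.2.2.2.1 (add p4, p4):
                    ○ open, literals {p1=true, p2=false, p4=true}.
                  branch 2.2.2.2.2 (add ~p4, ~p4):
                    ○ open, literals {p1=true, p2=false, p4=false}.
14 branches closed, 11 open.
Each open branch fixes some atoms; the unmentioned ones are free. Counting distinct full assignments: branch {p1=false, p2=false, p5=false} (p3, p4) contributes 4 new; branch {p1=false, p2=false, p5=false} (p3, p4) contributes 0 new; branch {p1=true, p2=false} (p3, p4, p5) contributes 8 new; branch {p1=true, p2=false, p5=false} (p3, p4) contributes 0 new; branch {p1=false, p2=false, p4=true} (p3, p5) contributes 2 new; branch {p1=false, p2=false, p4=false} (p3, p5) contributes 2 new; branch {p1=false, p2=false, p4=true} (p3, p5) contributes 0 new; branch {p1=false, p2=false, p4=false} (p3, p5) contributes 0 new; branch {p1=true, p2=false} (p3, p4, p5) contributes 0 new; branch {p1=true, p2=false, p4=true} (p3, p5) contributes 0 new; branch {p1=true, p2=false, p4=false} (p3, p5) contributes 0 new. Total: 16.

16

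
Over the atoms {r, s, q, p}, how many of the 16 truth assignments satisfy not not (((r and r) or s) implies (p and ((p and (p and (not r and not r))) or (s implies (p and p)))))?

10

Initial set: {T not not (((r and r) or s) implies (p and ((p and (p and (not r and not r))) or (s implies (p and p)))))}.
T not not (((r and r) or s) implies (p and ((p and (p and (not r and not r))) or (s implies (p and p))))): drop double negation, giving T (((r and r) or s) implies (p and ((p and (p and (not r and not r))) or (s implies (p and p))))).
T (((r and r) or s) implies (p and ((p and (p and (not r and not r))) or (s implies (p and p))))): β-rule — branch into F ((r and r) or s)  //  T (p and ((p and (p and (not r and not r))) or (s implies (p and p)))).
  branch 1 (add F ((r and r) or s)):
    F ((r and r) or s): α-rule — add F (r and r), F s.
    F (r and r): β-rule — branch into F r  //  F r.
      branch 1.1 (add F r):
        ○ open, literals {r=false, s=false}.
      branch 1.2 (add F r):
        ○ open, literals {r=false, s=false}.
  branch 2 (add T (p and ((p and (p and (not r and not r))) or (s implies (p and p))))):
    T (p and ((p and (p and (not r and not r))) or (s implies (p and p)))): α-rule — add T p, T ((p and (p and (not r and not r))) or (s implies (p and p))).
    T ((p and (p and (not r and not r))) or (s implies (p and p))): β-rule — branch into T (p and (p and (not r and not r)))  //  T (s implies (p and p)).
      branch 2.1 (add T (p and (p and (not r and not r)))):
        T (p and (p and (not r and not r))): α-rule — add T p, T (p and (not r and not r)).
        T (p and (not r and not r)): α-rule — add T p, T (not r and not r).
        T (not r and not r): α-rule — add T not r, T not r.
        ○ open, literals {p=true, r=false}.
      branch 2.2 (add T (s implies (p and p))):
        T (s implies (p and p)): β-rule — branch into F s  //  T (p and p).
          branch 2.2.1 (add F s):
            ○ open, literals {p=true, s=false}.
          branch 2.2.2 (add T (p and p)):
            T (p and p): α-rule — add T p, T p.
            ○ open, literals {p=true}.
0 branches closed, 5 open.
Each open branch fixes some atoms; the unmentioned ones are free. Counting distinct full assignments: branch {r=false, s=false} (q, p) contributes 4 new; branch {r=false, s=false} (q, p) contributes 0 new; branch {p=true, r=false} (s, q) contributes 2 new; branch {p=true, s=false} (r, q) contributes 2 new; branch {p=true} (r, s, q) contributes 2 new. Total: 10.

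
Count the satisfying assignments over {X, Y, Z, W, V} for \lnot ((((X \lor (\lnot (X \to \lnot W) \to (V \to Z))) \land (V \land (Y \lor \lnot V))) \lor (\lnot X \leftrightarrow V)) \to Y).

8

Initial set: {T \lnot ((((X \lor (\lnot (X \to \lnot W) \to (V \to Z))) \land (V \land (Y \lor \lnot V))) \lor (\lnot X \leftrightarrow V)) \to Y)}.
T \lnot ((((X \lor (\lnot (X \to \lnot W) \to (V \to Z))) \land (V \land (Y \lor \lnot V))) \lor (\lnot X \leftrightarrow V)) \to Y): α-rule — add T (((X \lor (\lnot (X \to \lnot W) \to (V \to Z))) \land (V \land (Y \lor \lnot V))) \lor (\lnot X \leftrightarrow V)), F Y.
T (((X \lor (\lnot (X \to \lnot W) \to (V \to Z))) \land (V \land (Y \lor \lnot V))) \lor (\lnot X \leftrightarrow V)): β-rule — branch into T ((X \lor (\lnot (X \to \lnot W) \to (V \to Z))) \land (V \land (Y \lor \lnot V)))  //  T (\lnot X \leftrightarrow V).
  branch 1 (add T ((X \lor (\lnot (X \to \lnot W) \to (V \to Z))) \land (V \land (Y \lor \lnot V)))):
    T ((X \lor (\lnot (X \to \lnot W) \to (V \to Z))) \land (V \land (Y \lor \lnot V))): α-rule — add T (X \lor (\lnot (X \to \lnot W) \to (V \to Z))), T (V \land (Y \lor \lnot V)).
    T (V \land (Y \lor \lnot V)): α-rule — add T V, T (Y \lor \lnot V).
    T (X \lor (\lnot (X \to \lnot W) \to (V \to Z))): β-rule — branch into T X  //  T (\lnot (X \to \lnot W) \to (V \to Z)).
      branch 1.1 (add T X):
        T (Y \lor \lnot V): β-rule — branch into T Y  //  T \lnot V.
          branch 1.1.1 (add T Y):
            × closes — contains both Y and \lnot Y.
          branch 1.1.2 (add T \lnot V):
            × closes — contains both V and \lnot V.
      branch 1.2 (add T (\lnot (X \to \lnot W) \to (V \to Z))):
        T (Y \lor \lnot V): β-rule — branch into T Y  //  T \lnot V.
          branch 1.2.1 (add T Y):
            × closes — contains both Y and \lnot Y.
          branch 1.2.2 (add T \lnot V):
            × closes — contains both V and \lnot V.
  branch 2 (add T (\lnot X \leftrightarrow V)):
    T (\lnot X \leftrightarrow V): β-rule — branch into T \lnot X, T V  //  F \lnot X, F V.
      branch 2.1 (add T \lnot X, T V):
        ○ open, literals {V=true, X=false, Y=false}.
      branch 2.2 (add F \lnot X, F V):
        ○ open, literals {V=false, X=true, Y=false}.
4 branches closed, 2 open.
Each open branch fixes some atoms; the unmentioned ones are free. Counting distinct full assignments: branch {V=true, X=false, Y=false} (Z, W) contributes 4 new; branch {V=false, X=true, Y=false} (Z, W) contributes 4 new. Total: 8.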